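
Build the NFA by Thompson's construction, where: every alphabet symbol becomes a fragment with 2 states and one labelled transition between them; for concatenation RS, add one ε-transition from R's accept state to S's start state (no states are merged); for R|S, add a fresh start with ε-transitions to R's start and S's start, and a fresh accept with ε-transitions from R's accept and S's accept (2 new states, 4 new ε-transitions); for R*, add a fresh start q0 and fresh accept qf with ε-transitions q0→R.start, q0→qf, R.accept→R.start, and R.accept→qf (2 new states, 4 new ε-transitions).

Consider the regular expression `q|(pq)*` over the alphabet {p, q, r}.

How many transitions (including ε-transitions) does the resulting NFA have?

12

Recursing over subexpressions:
Each of the 3 symbol leaves contributes 1 transition (1 symbol, 0 ε).
  pq = 3 transitions (2 symbol, 1 ε)
  (pq)* = 7 transitions (2 symbol, 5 ε)
  q|(pq)* = 12 transitions (3 symbol, 9 ε)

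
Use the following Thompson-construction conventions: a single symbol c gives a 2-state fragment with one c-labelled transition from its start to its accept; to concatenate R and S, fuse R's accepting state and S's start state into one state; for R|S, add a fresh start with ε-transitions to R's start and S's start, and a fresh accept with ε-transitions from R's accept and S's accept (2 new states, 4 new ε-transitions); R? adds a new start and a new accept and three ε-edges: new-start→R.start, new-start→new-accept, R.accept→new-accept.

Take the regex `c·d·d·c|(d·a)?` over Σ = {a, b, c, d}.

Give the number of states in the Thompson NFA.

12

Per subexpression:
Each of the 6 symbol leaves contributes a 2-state fragment.
  c·d·d·c → 5 states
  d·a → 3 states
  (d·a)? → 5 states
  c·d·d·c|(d·a)? → 12 states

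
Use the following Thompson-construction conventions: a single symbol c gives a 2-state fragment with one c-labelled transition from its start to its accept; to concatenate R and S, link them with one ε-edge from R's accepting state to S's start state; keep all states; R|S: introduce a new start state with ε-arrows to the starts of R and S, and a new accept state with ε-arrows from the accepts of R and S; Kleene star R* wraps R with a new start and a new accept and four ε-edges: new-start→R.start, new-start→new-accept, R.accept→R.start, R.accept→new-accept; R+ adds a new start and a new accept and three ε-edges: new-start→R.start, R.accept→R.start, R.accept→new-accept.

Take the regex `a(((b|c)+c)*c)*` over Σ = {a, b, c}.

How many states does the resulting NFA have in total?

18

By structural recursion:
Each of the 5 symbol leaves contributes a 2-state fragment.
  b|c — 6 states
  (b|c)+ — 8 states
  (b|c)+c — 10 states
  ((b|c)+c)* — 12 states
  ((b|c)+c)*c — 14 states
  (((b|c)+c)*c)* — 16 states
  a(((b|c)+c)*c)* — 18 states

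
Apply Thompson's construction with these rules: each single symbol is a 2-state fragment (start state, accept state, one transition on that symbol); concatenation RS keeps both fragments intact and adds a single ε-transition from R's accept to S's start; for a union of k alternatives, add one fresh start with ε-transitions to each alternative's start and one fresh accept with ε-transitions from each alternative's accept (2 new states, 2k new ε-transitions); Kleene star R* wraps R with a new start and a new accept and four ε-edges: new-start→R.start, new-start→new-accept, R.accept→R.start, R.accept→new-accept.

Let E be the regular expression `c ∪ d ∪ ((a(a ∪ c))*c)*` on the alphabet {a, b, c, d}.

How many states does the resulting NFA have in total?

Recursing over subexpressions:
Each of the 6 symbol leaves contributes a 2-state fragment.
  a ∪ c : 6 states
  a(a ∪ c) : 8 states
  (a(a ∪ c))* : 10 states
  (a(a ∪ c))*c : 12 states
  ((a(a ∪ c))*c)* : 14 states
  c ∪ d ∪ ((a(a ∪ c))*c)* : 20 states

20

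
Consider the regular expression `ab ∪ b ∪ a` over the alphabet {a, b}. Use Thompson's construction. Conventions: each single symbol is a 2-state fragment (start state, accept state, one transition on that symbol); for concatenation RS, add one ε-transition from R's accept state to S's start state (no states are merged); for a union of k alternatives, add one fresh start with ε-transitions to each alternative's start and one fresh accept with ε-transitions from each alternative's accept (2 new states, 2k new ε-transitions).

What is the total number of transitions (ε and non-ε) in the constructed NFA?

11

Recursing over subexpressions:
Each of the 4 symbol leaves contributes 1 transition (1 symbol, 0 ε).
  ab : 3 transitions (2 symbol, 1 ε)
  ab ∪ b ∪ a : 11 transitions (4 symbol, 7 ε)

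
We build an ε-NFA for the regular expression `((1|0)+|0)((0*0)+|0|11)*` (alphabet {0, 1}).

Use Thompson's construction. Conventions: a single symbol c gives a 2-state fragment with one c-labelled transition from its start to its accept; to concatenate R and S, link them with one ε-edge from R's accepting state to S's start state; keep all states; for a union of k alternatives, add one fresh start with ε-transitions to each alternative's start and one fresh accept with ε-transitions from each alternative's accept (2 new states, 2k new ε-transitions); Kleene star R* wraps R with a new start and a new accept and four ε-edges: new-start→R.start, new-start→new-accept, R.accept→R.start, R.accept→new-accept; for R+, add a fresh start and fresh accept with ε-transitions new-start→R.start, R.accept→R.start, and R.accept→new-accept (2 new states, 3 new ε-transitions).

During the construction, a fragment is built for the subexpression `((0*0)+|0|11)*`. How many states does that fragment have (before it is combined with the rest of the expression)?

18

Fragment for `((0*0)+|0|11)*`:
Each of the 5 symbol leaves contributes a 2-state fragment.
  0* = 4 states
  0*0 = 6 states
  (0*0)+ = 8 states
  11 = 4 states
  (0*0)+|0|11 = 16 states
  ((0*0)+|0|11)* = 18 states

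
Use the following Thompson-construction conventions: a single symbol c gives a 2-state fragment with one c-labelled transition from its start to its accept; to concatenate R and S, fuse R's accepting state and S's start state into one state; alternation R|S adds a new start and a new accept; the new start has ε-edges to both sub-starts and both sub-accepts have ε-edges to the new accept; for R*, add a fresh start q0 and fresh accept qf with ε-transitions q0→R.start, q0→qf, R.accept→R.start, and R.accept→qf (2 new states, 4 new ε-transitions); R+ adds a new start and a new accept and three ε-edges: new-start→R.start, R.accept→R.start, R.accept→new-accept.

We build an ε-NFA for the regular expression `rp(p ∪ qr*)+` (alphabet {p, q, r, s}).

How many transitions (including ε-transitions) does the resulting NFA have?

16

Recursing over subexpressions:
Each of the 5 symbol leaves contributes 1 transition (1 symbol, 0 ε).
  r* → 5 transitions (1 symbol, 4 ε)
  qr* → 6 transitions (2 symbol, 4 ε)
  p ∪ qr* → 11 transitions (3 symbol, 8 ε)
  (p ∪ qr*)+ → 14 transitions (3 symbol, 11 ε)
  rp(p ∪ qr*)+ → 16 transitions (5 symbol, 11 ε)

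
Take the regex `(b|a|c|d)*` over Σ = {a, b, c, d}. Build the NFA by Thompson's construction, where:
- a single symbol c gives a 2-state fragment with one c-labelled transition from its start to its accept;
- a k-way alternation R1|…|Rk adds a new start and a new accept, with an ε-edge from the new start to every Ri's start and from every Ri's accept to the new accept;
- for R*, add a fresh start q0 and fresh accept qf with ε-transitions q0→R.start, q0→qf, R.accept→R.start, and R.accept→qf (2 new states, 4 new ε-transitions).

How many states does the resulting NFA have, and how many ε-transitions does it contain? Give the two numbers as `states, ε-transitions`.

Building bottom-up:
Each of the 4 symbol leaves contributes 2 states and 0 ε-transitions.
  b|a|c|d — 10 states, 8 ε-transitions
  (b|a|c|d)* — 12 states, 12 ε-transitions

12, 12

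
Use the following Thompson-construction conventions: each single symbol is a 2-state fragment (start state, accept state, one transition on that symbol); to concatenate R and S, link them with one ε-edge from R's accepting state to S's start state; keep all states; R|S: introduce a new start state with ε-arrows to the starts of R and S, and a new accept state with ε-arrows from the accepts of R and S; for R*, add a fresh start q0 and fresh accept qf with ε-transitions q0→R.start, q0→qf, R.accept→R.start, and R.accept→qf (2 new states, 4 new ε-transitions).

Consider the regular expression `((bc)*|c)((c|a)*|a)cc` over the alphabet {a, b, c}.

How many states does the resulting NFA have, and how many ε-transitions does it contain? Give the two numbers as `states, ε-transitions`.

Bottom-up over the parse tree:
Each of the 8 symbol leaves contributes 2 states and 0 ε-transitions.
  bc : 4 states, 1 ε-transition
  (bc)* : 6 states, 5 ε-transitions
  (bc)*|c : 10 states, 9 ε-transitions
  c|a : 6 states, 4 ε-transitions
  (c|a)* : 8 states, 8 ε-transitions
  (c|a)*|a : 12 states, 12 ε-transitions
  ((bc)*|c)((c|a)*|a)cc : 26 states, 24 ε-transitions

26, 24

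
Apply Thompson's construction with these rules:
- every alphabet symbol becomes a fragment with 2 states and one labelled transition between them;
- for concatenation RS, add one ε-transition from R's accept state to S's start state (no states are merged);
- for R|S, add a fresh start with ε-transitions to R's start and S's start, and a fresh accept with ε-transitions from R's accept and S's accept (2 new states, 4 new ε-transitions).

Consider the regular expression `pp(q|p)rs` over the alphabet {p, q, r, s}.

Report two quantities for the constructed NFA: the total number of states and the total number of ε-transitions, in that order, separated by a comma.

By structural recursion:
Each of the 6 symbol leaves contributes 2 states and 0 ε-transitions.
  q|p → 6 states, 4 ε-transitions
  pp(q|p)rs → 14 states, 8 ε-transitions

14, 8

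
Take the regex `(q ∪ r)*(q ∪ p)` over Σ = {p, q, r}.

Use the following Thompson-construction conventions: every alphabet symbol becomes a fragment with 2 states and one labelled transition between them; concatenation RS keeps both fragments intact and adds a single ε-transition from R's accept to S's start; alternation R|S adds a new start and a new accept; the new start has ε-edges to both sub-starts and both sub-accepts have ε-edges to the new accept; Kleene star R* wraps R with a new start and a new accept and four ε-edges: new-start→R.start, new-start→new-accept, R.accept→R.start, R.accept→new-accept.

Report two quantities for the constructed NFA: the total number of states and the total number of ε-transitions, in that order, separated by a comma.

14, 13

Building bottom-up:
Each of the 4 symbol leaves contributes 2 states and 0 ε-transitions.
  q ∪ r → 6 states, 4 ε-transitions
  (q ∪ r)* → 8 states, 8 ε-transitions
  q ∪ p → 6 states, 4 ε-transitions
  (q ∪ r)*(q ∪ p) → 14 states, 13 ε-transitions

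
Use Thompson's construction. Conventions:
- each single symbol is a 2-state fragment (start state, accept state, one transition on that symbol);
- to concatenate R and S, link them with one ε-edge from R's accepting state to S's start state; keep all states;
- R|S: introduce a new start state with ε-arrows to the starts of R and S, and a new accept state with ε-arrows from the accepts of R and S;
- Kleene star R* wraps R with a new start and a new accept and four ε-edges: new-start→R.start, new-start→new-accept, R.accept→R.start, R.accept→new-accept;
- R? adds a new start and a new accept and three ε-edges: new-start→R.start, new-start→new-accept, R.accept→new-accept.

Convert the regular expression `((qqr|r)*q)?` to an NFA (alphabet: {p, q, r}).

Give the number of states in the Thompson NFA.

16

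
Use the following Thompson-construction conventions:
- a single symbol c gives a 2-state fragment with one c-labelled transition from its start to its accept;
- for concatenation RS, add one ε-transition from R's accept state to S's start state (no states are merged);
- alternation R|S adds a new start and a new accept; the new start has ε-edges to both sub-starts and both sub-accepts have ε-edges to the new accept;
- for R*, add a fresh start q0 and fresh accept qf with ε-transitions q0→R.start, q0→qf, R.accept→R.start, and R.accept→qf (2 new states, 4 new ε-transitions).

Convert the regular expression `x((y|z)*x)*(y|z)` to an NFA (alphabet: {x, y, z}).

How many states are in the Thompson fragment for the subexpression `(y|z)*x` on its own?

Fragment for `(y|z)*x`:
Each of the 3 symbol leaves contributes a 2-state fragment.
  y|z = 6 states
  (y|z)* = 8 states
  (y|z)*x = 10 states

10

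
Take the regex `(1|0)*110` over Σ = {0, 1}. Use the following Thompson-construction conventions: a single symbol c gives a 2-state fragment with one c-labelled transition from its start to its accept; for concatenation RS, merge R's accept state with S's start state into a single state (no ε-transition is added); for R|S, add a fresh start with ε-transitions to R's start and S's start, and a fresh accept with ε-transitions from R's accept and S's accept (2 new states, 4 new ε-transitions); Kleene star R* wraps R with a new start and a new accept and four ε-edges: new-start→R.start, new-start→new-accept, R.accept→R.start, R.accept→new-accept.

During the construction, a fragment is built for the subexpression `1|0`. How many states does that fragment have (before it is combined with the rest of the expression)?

Fragment for `1|0`:
Each of the 2 symbol leaves contributes a 2-state fragment.
  1|0 = 6 states

6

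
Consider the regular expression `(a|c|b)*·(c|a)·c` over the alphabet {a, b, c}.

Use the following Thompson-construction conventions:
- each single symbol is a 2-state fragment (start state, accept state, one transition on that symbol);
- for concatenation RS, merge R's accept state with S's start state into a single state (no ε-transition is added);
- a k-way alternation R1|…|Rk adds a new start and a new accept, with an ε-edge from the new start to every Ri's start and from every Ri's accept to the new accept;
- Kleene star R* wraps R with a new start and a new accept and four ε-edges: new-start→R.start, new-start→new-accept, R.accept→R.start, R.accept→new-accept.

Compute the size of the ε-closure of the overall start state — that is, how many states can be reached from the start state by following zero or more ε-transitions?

8

Compute the ε-closure size of each fragment's start state recursively; a symbol fragment's start has no outgoing ε-edge, so its closure is just itself (size 1).
  a|c|b : |closure| = 1 + 1 + 1 + 1 = 4 (the new accept is not ε-reachable since no branch accepts ε)
  (a|c|b)* : |closure| = 1 (new start) + 4 (body) + 1 (new accept) = 6
  c|a : |closure| = 1 + 1 + 1 = 3 (the new accept is not ε-reachable since no branch accepts ε)
  (a|c|b)*·(c|a)·c : |closure| = 6 + (3−1) = 8 (closure spills across the concat boundary because the left factor accepts ε)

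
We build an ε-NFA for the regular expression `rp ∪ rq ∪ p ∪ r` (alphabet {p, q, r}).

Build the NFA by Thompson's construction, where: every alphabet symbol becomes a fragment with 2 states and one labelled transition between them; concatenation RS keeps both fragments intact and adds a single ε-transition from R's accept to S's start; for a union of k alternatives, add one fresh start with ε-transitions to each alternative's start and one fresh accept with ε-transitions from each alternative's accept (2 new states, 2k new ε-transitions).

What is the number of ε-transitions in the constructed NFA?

By structural recursion:
Each of the 6 symbol leaves contributes 0 ε-transitions.
  rp : 1 ε-transition
  rq : 1 ε-transition
  rp ∪ rq ∪ p ∪ r : 10 ε-transitions

10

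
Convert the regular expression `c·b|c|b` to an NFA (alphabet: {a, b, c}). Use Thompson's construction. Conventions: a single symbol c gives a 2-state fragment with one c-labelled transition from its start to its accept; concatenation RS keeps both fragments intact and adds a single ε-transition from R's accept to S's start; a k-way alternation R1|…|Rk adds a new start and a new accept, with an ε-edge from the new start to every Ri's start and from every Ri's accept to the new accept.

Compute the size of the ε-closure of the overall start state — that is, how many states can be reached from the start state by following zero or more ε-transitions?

4

Compute the ε-closure size of each fragment's start state recursively; a symbol fragment's start has no outgoing ε-edge, so its closure is just itself (size 1).
  c·b : same as the first factor's closure: |ε-closure| = 1
  c·b|c|b : |ε-closure| = 1 + 1 + 1 + 1 = 4 (the new accept is not ε-reachable since no branch accepts ε)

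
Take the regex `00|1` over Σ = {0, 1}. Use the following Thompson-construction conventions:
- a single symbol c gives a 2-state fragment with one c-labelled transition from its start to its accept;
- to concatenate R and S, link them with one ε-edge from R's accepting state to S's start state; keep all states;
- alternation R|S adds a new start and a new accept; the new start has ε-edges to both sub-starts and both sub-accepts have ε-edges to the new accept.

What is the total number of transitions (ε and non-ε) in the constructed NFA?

Per subexpression:
Each of the 3 symbol leaves contributes 1 transition (1 symbol, 0 ε).
  00 — 3 transitions (2 symbol, 1 ε)
  00|1 — 8 transitions (3 symbol, 5 ε)

8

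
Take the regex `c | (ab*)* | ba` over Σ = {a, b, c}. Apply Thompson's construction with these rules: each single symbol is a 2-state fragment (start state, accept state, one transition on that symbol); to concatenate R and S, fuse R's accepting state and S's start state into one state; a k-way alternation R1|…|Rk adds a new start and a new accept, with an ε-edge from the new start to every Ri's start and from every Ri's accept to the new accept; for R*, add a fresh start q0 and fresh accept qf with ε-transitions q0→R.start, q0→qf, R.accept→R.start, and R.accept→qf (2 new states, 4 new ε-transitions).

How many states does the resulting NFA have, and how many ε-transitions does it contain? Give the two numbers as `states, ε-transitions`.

14, 14

Recursing over subexpressions:
Each of the 5 symbol leaves contributes 2 states and 0 ε-transitions.
  b* = 4 states, 4 ε-transitions
  ab* = 5 states, 4 ε-transitions
  (ab*)* = 7 states, 8 ε-transitions
  ba = 3 states, 0 ε-transitions
  c | (ab*)* | ba = 14 states, 14 ε-transitions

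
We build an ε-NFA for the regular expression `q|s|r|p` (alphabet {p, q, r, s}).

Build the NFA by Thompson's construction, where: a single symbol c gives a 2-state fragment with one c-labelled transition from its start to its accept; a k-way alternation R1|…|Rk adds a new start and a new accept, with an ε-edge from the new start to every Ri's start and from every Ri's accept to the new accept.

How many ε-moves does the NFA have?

8

Bottom-up over the parse tree:
Each of the 4 symbol leaves contributes 0 ε-transitions.
  q|s|r|p — 8 ε-transitions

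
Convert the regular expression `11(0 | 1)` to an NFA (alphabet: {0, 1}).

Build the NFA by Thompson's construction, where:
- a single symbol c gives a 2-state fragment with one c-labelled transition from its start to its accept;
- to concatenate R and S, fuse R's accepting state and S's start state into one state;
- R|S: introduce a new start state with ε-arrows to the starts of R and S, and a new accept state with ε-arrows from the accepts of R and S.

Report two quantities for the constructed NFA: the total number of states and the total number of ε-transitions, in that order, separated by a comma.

8, 4

Recursing over subexpressions:
Each of the 4 symbol leaves contributes 2 states and 0 ε-transitions.
  0 | 1 — 6 states, 4 ε-transitions
  11(0 | 1) — 8 states, 4 ε-transitions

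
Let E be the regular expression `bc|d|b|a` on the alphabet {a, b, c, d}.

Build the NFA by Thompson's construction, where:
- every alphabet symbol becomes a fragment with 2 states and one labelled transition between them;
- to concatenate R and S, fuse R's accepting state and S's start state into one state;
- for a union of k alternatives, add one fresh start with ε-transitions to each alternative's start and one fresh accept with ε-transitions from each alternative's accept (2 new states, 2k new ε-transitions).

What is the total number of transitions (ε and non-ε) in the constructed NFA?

13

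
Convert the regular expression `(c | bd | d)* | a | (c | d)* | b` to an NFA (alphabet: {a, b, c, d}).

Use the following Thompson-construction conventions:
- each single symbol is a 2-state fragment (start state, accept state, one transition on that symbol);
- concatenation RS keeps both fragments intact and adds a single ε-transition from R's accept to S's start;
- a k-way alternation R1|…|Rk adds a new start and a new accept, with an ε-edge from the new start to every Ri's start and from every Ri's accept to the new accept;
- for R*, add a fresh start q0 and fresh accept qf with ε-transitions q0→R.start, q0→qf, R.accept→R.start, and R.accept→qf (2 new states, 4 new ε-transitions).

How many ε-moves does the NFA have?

27

Bottom-up over the parse tree:
Each of the 8 symbol leaves contributes 0 ε-transitions.
  bd → 1 ε-transition
  c | bd | d → 7 ε-transitions
  (c | bd | d)* → 11 ε-transitions
  c | d → 4 ε-transitions
  (c | d)* → 8 ε-transitions
  (c | bd | d)* | a | (c | d)* | b → 27 ε-transitions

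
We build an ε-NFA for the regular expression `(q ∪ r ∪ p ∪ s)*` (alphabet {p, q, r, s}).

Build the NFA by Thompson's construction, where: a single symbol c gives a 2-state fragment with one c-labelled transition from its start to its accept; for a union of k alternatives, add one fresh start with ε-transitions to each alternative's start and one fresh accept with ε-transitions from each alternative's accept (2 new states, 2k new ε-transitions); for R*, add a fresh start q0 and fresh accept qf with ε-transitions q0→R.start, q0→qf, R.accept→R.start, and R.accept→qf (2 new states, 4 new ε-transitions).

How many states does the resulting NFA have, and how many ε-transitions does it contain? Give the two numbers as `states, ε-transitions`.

Per subexpression:
Each of the 4 symbol leaves contributes 2 states and 0 ε-transitions.
  q ∪ r ∪ p ∪ s → 10 states, 8 ε-transitions
  (q ∪ r ∪ p ∪ s)* → 12 states, 12 ε-transitions

12, 12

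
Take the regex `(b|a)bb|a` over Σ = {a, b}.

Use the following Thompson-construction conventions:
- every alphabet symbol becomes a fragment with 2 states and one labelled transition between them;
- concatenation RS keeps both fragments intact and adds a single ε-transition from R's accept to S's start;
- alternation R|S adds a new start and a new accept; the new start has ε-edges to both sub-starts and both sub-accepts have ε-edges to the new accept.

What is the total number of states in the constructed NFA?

14

Building bottom-up:
Each of the 5 symbol leaves contributes a 2-state fragment.
  b|a — 6 states
  (b|a)bb — 10 states
  (b|a)bb|a — 14 states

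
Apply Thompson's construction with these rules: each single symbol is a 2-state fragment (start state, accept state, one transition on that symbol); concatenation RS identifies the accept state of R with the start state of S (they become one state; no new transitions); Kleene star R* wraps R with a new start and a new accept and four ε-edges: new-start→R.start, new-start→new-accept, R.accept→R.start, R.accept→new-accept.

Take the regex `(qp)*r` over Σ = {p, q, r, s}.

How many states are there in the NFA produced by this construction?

6

Bottom-up over the parse tree:
Each of the 3 symbol leaves contributes a 2-state fragment.
  qp = 3 states
  (qp)* = 5 states
  (qp)*r = 6 states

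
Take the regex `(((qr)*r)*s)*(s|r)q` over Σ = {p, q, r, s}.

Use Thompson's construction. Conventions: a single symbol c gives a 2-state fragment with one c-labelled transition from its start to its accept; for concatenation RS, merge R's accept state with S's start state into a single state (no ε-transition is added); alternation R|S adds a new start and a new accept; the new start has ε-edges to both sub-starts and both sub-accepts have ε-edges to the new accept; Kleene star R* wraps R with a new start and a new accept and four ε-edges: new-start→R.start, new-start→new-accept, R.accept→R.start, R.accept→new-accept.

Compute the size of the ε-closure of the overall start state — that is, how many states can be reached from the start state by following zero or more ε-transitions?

9

Let C(F) = |ε-closure(F.start)| within fragment F, and note whether F accepts ε. Symbol fragments have C = 1 and do not accept ε. Then:
  qr — same as the first factor's closure: C = 1
  (qr)* — new start has ε-edges to the inner start and to the new accept, so C = 2 + 1 = 3
  (qr)*r — C = 3 + (1−1) = 3 (closure spills across the concat boundary because the left factor accepts ε)
  ((qr)*r)* — the star's fresh start ε-reaches both the body's start and the fresh accept: C = 2 + 3 = 5
  ((qr)*r)*s — the left operand accepts ε, so the closure extends into the next operand (the shared merged state is already counted); C = 5 + (1−1) = 5
  (((qr)*r)*s)* — the star's fresh start ε-reaches both the body's start and the fresh accept: C = 2 + 5 = 7
  s|r — new start ε-reaches every alternative's start; none of them accept ε, so the new accept is not reached: C = 1 + 1 + 1 = 3
  (((qr)*r)*s)*(s|r)q — C = 7 + (3−1) = 9 (closure spills across the concat boundary because the left factor accepts ε)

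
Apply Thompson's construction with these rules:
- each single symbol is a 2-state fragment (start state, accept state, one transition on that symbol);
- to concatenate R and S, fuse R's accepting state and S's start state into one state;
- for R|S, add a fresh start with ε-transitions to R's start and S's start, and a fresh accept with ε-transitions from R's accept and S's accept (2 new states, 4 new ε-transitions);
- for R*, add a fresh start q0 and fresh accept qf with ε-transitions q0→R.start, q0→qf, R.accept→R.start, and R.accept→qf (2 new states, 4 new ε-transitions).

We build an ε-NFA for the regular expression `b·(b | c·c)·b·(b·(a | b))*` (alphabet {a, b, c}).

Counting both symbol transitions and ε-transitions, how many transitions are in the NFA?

Building bottom-up:
Each of the 8 symbol leaves contributes 1 transition (1 symbol, 0 ε).
  c·c = 2 transitions (2 symbol, 0 ε)
  b | c·c = 7 transitions (3 symbol, 4 ε)
  a | b = 6 transitions (2 symbol, 4 ε)
  b·(a | b) = 7 transitions (3 symbol, 4 ε)
  (b·(a | b))* = 11 transitions (3 symbol, 8 ε)
  b·(b | c·c)·b·(b·(a | b))* = 20 transitions (8 symbol, 12 ε)

20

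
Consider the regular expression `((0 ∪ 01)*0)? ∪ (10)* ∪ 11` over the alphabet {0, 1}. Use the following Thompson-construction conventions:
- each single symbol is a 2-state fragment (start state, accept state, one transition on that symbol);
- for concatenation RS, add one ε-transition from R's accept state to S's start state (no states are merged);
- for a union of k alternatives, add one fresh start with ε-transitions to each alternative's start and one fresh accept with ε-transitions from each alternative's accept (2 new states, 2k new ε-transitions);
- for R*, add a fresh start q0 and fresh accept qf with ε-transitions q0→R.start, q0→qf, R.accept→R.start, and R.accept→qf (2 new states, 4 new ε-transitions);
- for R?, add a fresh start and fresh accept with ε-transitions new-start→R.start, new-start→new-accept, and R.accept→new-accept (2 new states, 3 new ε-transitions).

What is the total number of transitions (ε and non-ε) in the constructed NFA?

33

Bottom-up over the parse tree:
Each of the 8 symbol leaves contributes 1 transition (1 symbol, 0 ε).
  01 — 3 transitions (2 symbol, 1 ε)
  0 ∪ 01 — 8 transitions (3 symbol, 5 ε)
  (0 ∪ 01)* — 12 transitions (3 symbol, 9 ε)
  (0 ∪ 01)*0 — 14 transitions (4 symbol, 10 ε)
  ((0 ∪ 01)*0)? — 17 transitions (4 symbol, 13 ε)
  10 — 3 transitions (2 symbol, 1 ε)
  (10)* — 7 transitions (2 symbol, 5 ε)
  11 — 3 transitions (2 symbol, 1 ε)
  ((0 ∪ 01)*0)? ∪ (10)* ∪ 11 — 33 transitions (8 symbol, 25 ε)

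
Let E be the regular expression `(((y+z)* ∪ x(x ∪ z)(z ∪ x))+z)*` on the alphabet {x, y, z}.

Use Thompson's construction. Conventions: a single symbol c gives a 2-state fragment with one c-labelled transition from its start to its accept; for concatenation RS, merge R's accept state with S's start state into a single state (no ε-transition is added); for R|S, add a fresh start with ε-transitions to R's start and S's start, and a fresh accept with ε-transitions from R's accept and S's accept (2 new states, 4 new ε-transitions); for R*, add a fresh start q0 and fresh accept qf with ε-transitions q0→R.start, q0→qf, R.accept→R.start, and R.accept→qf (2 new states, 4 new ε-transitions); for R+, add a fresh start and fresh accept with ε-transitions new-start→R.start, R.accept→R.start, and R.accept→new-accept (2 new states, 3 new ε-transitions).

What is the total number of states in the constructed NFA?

26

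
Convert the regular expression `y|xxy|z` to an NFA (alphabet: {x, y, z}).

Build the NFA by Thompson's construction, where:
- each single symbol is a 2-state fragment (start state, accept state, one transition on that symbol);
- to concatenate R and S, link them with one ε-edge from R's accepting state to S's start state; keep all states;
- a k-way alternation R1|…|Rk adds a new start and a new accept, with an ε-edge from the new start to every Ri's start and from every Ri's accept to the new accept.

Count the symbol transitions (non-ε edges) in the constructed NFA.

5

Bottom-up over the parse tree:
Each of the 5 symbol leaves contributes exactly 1 symbol transition.
  xxy : 3 symbol transitions
  y|xxy|z : 5 symbol transitions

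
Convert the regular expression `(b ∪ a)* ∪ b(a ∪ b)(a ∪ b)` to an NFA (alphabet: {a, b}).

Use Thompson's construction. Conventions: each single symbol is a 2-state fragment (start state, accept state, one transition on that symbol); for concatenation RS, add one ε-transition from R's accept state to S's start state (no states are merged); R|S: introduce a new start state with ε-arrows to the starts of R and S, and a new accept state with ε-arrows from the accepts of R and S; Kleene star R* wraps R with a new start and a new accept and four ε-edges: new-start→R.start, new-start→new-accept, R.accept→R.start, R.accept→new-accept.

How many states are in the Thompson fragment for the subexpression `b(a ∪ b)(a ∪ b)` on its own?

14

Fragment for `b(a ∪ b)(a ∪ b)`:
Each of the 5 symbol leaves contributes a 2-state fragment.
  a ∪ b — 6 states
  a ∪ b — 6 states
  b(a ∪ b)(a ∪ b) — 14 states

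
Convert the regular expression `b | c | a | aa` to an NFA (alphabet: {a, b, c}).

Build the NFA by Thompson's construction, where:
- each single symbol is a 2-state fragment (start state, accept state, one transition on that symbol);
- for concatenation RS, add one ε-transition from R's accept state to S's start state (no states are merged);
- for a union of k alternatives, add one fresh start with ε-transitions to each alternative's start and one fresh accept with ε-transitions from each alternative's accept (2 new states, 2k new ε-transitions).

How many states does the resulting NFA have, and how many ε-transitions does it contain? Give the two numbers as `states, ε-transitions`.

12, 9

By structural recursion:
Each of the 5 symbol leaves contributes 2 states and 0 ε-transitions.
  aa → 4 states, 1 ε-transition
  b | c | a | aa → 12 states, 9 ε-transitions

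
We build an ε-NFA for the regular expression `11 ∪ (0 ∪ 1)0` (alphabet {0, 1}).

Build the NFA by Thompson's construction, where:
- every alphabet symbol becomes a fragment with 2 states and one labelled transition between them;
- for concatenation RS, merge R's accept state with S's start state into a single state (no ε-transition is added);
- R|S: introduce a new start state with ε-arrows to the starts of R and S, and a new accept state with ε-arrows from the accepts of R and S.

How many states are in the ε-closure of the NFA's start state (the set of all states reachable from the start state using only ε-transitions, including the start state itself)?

5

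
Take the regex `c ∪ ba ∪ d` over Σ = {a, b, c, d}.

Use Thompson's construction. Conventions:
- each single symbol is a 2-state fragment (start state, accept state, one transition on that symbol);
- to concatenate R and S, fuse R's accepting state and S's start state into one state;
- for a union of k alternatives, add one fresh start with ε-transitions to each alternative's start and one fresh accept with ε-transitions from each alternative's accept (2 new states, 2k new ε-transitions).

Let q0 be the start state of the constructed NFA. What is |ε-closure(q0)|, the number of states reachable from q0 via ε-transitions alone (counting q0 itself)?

Work bottom-up. For each fragment F, track |ε-closure(F.start)| and whether F's accept lies in that closure (i.e. whether F accepts ε). A single-symbol fragment has closure size 1 and does not accept ε.
  ba — |ε-closure| equals the left operand's closure size = 1 (its accept is not ε-reachable, so the closure stops there)
  c ∪ ba ∪ d — new start ε-reaches every alternative's start; none of them accept ε, so the new accept is not reached: |ε-closure| = 1 + 1 + 1 + 1 = 4

4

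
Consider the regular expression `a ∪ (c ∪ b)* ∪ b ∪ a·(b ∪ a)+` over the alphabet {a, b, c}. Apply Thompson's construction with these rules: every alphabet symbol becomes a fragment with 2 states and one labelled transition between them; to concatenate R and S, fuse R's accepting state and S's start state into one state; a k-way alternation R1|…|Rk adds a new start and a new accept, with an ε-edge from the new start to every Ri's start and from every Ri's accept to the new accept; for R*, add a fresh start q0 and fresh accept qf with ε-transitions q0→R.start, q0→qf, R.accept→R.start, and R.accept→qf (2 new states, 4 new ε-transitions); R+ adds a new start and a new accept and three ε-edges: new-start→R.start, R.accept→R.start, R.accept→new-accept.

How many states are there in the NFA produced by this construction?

Per subexpression:
Each of the 7 symbol leaves contributes a 2-state fragment.
  c ∪ b — 6 states
  (c ∪ b)* — 8 states
  b ∪ a — 6 states
  (b ∪ a)+ — 8 states
  a·(b ∪ a)+ — 9 states
  a ∪ (c ∪ b)* ∪ b ∪ a·(b ∪ a)+ — 23 states

23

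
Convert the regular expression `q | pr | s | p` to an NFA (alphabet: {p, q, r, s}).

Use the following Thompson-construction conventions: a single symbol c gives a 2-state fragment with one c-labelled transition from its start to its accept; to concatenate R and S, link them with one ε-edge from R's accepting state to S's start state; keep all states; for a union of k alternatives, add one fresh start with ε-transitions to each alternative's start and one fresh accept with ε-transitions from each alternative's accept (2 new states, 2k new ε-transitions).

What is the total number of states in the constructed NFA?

Per subexpression:
Each of the 5 symbol leaves contributes a 2-state fragment.
  pr — 4 states
  q | pr | s | p — 12 states

12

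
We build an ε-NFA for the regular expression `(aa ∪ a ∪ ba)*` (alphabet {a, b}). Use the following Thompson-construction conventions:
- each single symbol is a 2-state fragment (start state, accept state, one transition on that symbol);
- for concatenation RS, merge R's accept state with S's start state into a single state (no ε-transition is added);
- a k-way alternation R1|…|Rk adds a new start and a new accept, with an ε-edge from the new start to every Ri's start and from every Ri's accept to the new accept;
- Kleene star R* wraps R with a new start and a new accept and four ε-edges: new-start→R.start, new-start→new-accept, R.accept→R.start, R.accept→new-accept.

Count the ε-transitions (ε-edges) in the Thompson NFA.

10

Recursing over subexpressions:
Each of the 5 symbol leaves contributes 0 ε-transitions.
  aa : 0 ε-transitions
  ba : 0 ε-transitions
  aa ∪ a ∪ ba : 6 ε-transitions
  (aa ∪ a ∪ ba)* : 10 ε-transitions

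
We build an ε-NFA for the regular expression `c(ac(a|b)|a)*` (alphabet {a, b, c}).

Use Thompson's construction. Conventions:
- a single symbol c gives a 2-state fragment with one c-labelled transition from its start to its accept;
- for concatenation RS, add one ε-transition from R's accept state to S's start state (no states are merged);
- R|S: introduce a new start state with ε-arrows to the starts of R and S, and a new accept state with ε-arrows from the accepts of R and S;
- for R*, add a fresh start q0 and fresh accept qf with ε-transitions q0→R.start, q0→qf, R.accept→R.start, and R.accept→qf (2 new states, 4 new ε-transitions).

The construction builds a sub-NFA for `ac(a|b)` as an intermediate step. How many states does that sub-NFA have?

10

Fragment for `ac(a|b)`:
Each of the 4 symbol leaves contributes a 2-state fragment.
  a|b : 6 states
  ac(a|b) : 10 states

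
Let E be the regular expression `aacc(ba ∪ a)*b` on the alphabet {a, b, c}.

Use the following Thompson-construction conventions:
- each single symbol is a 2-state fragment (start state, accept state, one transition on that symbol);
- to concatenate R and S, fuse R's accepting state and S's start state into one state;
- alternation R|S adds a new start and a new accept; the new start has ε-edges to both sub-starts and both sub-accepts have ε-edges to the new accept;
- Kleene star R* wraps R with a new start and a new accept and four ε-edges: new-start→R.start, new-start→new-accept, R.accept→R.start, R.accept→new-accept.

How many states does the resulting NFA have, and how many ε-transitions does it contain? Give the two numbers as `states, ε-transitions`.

14, 8

Per subexpression:
Each of the 8 symbol leaves contributes 2 states and 0 ε-transitions.
  ba = 3 states, 0 ε-transitions
  ba ∪ a = 7 states, 4 ε-transitions
  (ba ∪ a)* = 9 states, 8 ε-transitions
  aacc(ba ∪ a)*b = 14 states, 8 ε-transitions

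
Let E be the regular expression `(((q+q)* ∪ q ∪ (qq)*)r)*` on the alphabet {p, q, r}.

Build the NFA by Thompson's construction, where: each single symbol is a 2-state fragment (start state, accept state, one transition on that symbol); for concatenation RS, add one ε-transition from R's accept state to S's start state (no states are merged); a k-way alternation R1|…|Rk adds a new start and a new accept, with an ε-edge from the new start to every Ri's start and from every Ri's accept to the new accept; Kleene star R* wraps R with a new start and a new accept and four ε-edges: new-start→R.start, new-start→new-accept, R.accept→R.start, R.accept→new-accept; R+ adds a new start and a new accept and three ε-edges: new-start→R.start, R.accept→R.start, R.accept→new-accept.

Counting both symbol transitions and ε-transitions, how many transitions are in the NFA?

Bottom-up over the parse tree:
Each of the 6 symbol leaves contributes 1 transition (1 symbol, 0 ε).
  q+ — 4 transitions (1 symbol, 3 ε)
  q+q — 6 transitions (2 symbol, 4 ε)
  (q+q)* — 10 transitions (2 symbol, 8 ε)
  qq — 3 transitions (2 symbol, 1 ε)
  (qq)* — 7 transitions (2 symbol, 5 ε)
  (q+q)* ∪ q ∪ (qq)* — 24 transitions (5 symbol, 19 ε)
  ((q+q)* ∪ q ∪ (qq)*)r — 26 transitions (6 symbol, 20 ε)
  (((q+q)* ∪ q ∪ (qq)*)r)* — 30 transitions (6 symbol, 24 ε)

30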